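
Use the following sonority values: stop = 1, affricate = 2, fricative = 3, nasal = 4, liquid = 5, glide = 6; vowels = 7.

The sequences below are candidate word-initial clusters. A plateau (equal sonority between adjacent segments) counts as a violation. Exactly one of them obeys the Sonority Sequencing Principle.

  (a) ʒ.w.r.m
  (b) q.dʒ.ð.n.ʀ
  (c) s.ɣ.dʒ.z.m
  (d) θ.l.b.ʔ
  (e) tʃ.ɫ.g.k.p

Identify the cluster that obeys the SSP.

b

(a) sonority 3-6-5-4: ill-formed.
(b) sonority 1-2-3-4-5: well-formed.
(c) sonority 3-3-2-3-4: ill-formed.
(d) sonority 3-5-1-1: ill-formed.
(e) sonority 2-5-1-1-1: ill-formed.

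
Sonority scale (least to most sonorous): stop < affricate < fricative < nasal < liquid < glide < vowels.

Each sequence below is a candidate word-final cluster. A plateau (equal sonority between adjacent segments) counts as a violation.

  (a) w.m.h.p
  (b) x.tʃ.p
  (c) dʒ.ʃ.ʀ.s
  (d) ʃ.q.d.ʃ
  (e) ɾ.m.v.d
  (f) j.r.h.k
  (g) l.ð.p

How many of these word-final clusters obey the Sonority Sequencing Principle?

(a) 6-4-3-1 → obeys
(b) 3-2-1 → obeys
(c) 2-3-5-3 → violates
(d) 3-1-1-3 → violates
(e) 5-4-3-1 → obeys
(f) 6-5-3-1 → obeys
(g) 5-3-1 → obeys

5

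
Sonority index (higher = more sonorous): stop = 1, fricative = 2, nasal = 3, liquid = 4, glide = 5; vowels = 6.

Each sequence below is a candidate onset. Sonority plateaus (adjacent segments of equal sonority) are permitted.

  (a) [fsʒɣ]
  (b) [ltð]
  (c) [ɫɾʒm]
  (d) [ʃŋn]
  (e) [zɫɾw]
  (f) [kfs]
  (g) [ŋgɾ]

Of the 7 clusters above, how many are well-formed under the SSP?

(a) 2-2-2-2 → obeys
(b) 4-1-2 → violates
(c) 4-4-2-3 → violates
(d) 2-3-3 → obeys
(e) 2-4-4-5 → obeys
(f) 1-2-2 → obeys
(g) 3-1-4 → violates

4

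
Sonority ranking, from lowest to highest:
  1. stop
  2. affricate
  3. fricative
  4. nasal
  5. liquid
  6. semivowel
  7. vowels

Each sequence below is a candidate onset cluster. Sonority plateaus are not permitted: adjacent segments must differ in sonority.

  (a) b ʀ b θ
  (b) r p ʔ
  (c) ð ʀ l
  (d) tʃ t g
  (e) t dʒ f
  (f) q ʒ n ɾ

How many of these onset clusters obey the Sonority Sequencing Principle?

2

(a) 1-5-1-3 → violates
(b) 5-1-1 → violates
(c) 3-5-5 → violates
(d) 2-1-1 → violates
(e) 1-2-3 → obeys
(f) 1-3-4-5 → obeys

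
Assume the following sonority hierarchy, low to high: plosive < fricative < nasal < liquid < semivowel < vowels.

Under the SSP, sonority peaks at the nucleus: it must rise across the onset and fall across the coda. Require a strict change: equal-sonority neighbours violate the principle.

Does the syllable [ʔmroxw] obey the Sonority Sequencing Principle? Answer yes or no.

no

Onset: /ʔ/ is a plosive (sonority 1), /m/ is a nasal (sonority 3), /r/ is a liquid (sonority 4); then the nucleus /o/ (sonority 6).
Onset profile 1-3-4-6 — rises to the nucleus.
Coda: /x/ is a fricative (sonority 2), /w/ is a semivowel (sonority 5).
Coda profile 6-2-5 — does not strictly fall throughout.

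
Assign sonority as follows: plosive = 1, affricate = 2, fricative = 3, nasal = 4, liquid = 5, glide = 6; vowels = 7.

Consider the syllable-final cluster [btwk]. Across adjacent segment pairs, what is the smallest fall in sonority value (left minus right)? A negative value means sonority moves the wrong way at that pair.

/b/ — plosive, sonority 1.
/t/ — plosive, sonority 1.
/w/ — glide, sonority 6.
/k/ — plosive, sonority 1.
/b/→/t/: change +0.
/t/→/w/: change -5.
/w/→/k/: change +5.
Minimum = -5.

-5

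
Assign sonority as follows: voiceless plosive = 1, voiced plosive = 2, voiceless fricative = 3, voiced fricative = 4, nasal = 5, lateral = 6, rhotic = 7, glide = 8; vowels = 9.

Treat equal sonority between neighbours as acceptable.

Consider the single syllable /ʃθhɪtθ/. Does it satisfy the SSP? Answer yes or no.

Onset: /ʃ/ is a voiceless fricative (sonority 3), /θ/ is a voiceless fricative (sonority 3), /h/ is a voiceless fricative (sonority 3); then the nucleus /ɪ/ (sonority 9).
Onset profile 3-3-3-9 — rises to the nucleus.
Coda: /t/ is a voiceless plosive (sonority 1), /θ/ is a voiceless fricative (sonority 3).
Coda profile 9-1-3 — does not fall throughout.

no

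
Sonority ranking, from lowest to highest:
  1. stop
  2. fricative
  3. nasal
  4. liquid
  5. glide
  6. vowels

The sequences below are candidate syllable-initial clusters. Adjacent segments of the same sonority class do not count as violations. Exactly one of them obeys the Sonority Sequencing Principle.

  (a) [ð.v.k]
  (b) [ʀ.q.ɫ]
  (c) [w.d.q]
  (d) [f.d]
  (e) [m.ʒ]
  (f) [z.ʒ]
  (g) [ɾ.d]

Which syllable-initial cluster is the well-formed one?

f

(a) sonority 2-2-1: ill-formed.
(b) sonority 4-1-4: ill-formed.
(c) sonority 5-1-1: ill-formed.
(d) sonority 2-1: ill-formed.
(e) sonority 3-2: ill-formed.
(f) sonority 2-2: well-formed.
(g) sonority 4-1: ill-formed.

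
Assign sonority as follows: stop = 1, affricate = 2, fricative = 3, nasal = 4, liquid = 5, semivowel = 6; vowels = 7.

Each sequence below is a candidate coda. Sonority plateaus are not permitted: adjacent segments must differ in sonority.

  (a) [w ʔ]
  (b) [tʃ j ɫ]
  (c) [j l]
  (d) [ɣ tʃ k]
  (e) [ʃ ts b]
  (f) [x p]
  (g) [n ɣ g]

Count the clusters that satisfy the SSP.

(a) sonority 6-1: well-formed.
(b) sonority 2-6-5: ill-formed.
(c) sonority 6-5: well-formed.
(d) sonority 3-2-1: well-formed.
(e) sonority 3-2-1: well-formed.
(f) sonority 3-1: well-formed.
(g) sonority 4-3-1: well-formed.

6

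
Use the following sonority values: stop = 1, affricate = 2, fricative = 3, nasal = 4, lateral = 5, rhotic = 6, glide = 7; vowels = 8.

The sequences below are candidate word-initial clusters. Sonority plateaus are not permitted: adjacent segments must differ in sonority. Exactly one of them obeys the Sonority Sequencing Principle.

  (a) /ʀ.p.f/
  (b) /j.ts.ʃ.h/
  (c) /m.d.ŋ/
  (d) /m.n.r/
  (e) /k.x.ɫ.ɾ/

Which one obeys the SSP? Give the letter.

e

(a) /ʀ.p.f/: profile 6-1-3 — violates.
(b) /j.ts.ʃ.h/: profile 7-2-3-3 — violates.
(c) /m.d.ŋ/: profile 4-1-4 — violates.
(d) /m.n.r/: profile 4-4-6 — violates.
(e) /k.x.ɫ.ɾ/: profile 1-3-5-6 — obeys.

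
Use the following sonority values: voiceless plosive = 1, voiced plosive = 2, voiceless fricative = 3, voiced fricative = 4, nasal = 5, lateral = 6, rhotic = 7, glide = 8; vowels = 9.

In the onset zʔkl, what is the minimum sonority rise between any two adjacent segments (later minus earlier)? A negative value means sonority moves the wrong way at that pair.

/z/ is a voiced fricative (sonority 4).
/ʔ/ is a voiceless plosive (sonority 1).
/k/ is a voiceless plosive (sonority 1).
/l/ is a lateral (sonority 6).
/z/→/ʔ/: change -3.
/ʔ/→/k/: change +0.
/k/→/l/: change +5.
Minimum = -3.

-3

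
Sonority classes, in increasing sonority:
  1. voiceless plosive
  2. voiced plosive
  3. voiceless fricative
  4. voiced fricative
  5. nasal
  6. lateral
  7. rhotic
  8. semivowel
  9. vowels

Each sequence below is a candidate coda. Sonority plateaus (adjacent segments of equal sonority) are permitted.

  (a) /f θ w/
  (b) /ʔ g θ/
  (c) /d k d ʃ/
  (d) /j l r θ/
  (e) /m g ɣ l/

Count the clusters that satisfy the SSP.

(a) 3-3-8 → violates
(b) 1-2-3 → violates
(c) 2-1-2-3 → violates
(d) 8-6-7-3 → violates
(e) 5-2-4-6 → violates

0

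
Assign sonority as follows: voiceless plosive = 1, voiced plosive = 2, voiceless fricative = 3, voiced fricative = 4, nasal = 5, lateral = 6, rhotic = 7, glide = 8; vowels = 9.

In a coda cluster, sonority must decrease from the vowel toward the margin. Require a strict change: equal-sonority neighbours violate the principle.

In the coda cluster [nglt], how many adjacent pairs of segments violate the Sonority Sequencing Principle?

/n/: nasal = 5.
/g/: voiced plosive = 2.
/l/: lateral = 6.
/t/: voiceless plosive = 1.
/n/→/g/: 5→2 (falls) — ok.
/g/→/l/: 2→6 (does not fall) — violation.
/l/→/t/: 6→1 (falls) — ok.

1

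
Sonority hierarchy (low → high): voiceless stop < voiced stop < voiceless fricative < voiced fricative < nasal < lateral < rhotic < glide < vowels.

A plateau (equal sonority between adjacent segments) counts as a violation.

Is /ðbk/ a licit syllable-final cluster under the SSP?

/ð/ is a voiced fricative (sonority 4).
/b/ is a voiced stop (sonority 2).
/k/ is a voiceless stop (sonority 1).
The profile 4-2-1 strictly falls, so the syllable-final cluster satisfies the SSP.

yes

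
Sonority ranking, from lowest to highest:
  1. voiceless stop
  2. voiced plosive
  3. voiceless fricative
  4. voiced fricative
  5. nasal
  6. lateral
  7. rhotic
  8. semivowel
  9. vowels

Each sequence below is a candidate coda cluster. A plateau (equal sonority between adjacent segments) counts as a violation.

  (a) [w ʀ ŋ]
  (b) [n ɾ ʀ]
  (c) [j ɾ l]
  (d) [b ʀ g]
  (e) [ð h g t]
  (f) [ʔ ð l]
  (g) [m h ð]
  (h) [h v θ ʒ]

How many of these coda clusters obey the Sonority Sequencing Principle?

(a) [w ʀ ŋ]: profile 8-7-5 — obeys.
(b) [n ɾ ʀ]: profile 5-7-7 — violates.
(c) [j ɾ l]: profile 8-7-6 — obeys.
(d) [b ʀ g]: profile 2-7-2 — violates.
(e) [ð h g t]: profile 4-3-2-1 — obeys.
(f) [ʔ ð l]: profile 1-4-6 — violates.
(g) [m h ð]: profile 5-3-4 — violates.
(h) [h v θ ʒ]: profile 3-4-3-4 — violates.

3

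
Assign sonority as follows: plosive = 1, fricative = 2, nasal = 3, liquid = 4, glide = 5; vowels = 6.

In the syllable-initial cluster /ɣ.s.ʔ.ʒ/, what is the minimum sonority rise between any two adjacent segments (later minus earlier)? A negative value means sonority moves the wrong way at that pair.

-1

/ɣ/ is a fricative (sonority 2).
/s/ is a fricative (sonority 2).
/ʔ/ is a plosive (sonority 1).
/ʒ/ is a fricative (sonority 2).
/ɣ/→/s/: change +0.
/s/→/ʔ/: change -1.
/ʔ/→/ʒ/: change +1.
Minimum = -1.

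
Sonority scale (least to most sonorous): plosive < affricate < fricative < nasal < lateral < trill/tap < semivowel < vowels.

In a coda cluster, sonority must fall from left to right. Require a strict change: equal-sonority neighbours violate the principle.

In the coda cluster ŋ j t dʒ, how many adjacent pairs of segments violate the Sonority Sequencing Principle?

/ŋ/: nasal = 4.
/j/: semivowel = 7.
/t/: plosive = 1.
/dʒ/: affricate = 2.
/ŋ/→/j/: 4→7 (does not fall) — violation.
/j/→/t/: 7→1 (falls) — ok.
/t/→/dʒ/: 1→2 (does not fall) — violation.

2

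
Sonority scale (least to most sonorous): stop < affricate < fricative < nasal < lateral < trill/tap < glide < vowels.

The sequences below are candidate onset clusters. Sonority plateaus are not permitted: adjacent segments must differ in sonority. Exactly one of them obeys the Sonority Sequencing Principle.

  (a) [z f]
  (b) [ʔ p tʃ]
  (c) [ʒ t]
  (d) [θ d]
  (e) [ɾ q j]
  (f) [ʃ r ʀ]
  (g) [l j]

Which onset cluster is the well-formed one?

(a) 3-3 → violates
(b) 1-1-2 → violates
(c) 3-1 → violates
(d) 3-1 → violates
(e) 6-1-7 → violates
(f) 3-6-6 → violates
(g) 5-7 → obeys

g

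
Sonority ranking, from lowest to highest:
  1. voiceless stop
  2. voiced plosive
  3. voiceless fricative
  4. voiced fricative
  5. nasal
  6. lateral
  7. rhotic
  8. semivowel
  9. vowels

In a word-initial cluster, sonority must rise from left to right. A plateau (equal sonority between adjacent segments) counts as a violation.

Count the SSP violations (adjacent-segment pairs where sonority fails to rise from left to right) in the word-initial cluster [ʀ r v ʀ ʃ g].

/ʀ/ is a rhotic (sonority 7).
/r/ is a rhotic (sonority 7).
/v/ is a voiced fricative (sonority 4).
/ʀ/ is a rhotic (sonority 7).
/ʃ/ is a voiceless fricative (sonority 3).
/g/ is a voiced plosive (sonority 2).
/ʀ/→/r/: 7→7 (plateau) — violation.
/r/→/v/: 7→4 (does not rise) — violation.
/v/→/ʀ/: 4→7 (rises) — ok.
/ʀ/→/ʃ/: 7→3 (does not rise) — violation.
/ʃ/→/g/: 3→2 (does not rise) — violation.

4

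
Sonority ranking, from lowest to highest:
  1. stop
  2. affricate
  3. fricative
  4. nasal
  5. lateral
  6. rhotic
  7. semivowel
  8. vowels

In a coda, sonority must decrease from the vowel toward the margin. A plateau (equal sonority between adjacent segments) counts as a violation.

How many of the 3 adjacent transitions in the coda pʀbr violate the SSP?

/p/: stop = 1.
/ʀ/: rhotic = 6.
/b/: stop = 1.
/r/: rhotic = 6.
/p/→/ʀ/: 1→6 (does not fall) — violation.
/ʀ/→/b/: 6→1 (falls) — ok.
/b/→/r/: 1→6 (does not fall) — violation.

2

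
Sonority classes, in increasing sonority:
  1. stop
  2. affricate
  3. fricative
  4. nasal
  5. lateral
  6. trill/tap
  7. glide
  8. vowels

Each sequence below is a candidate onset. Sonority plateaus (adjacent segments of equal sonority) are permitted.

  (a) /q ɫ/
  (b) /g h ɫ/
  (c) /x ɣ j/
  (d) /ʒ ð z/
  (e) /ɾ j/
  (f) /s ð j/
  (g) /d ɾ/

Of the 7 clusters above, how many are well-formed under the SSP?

7

(a) 1-5 → obeys
(b) 1-3-5 → obeys
(c) 3-3-7 → obeys
(d) 3-3-3 → obeys
(e) 6-7 → obeys
(f) 3-3-7 → obeys
(g) 1-6 → obeys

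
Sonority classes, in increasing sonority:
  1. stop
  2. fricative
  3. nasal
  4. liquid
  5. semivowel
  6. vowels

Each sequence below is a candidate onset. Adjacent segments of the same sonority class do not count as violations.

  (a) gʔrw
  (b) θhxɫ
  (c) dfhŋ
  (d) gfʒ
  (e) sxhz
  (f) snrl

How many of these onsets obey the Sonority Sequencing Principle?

(a) gʔrw: profile 1-1-4-5 — obeys.
(b) θhxɫ: profile 2-2-2-4 — obeys.
(c) dfhŋ: profile 1-2-2-3 — obeys.
(d) gfʒ: profile 1-2-2 — obeys.
(e) sxhz: profile 2-2-2-2 — obeys.
(f) snrl: profile 2-3-4-4 — obeys.

6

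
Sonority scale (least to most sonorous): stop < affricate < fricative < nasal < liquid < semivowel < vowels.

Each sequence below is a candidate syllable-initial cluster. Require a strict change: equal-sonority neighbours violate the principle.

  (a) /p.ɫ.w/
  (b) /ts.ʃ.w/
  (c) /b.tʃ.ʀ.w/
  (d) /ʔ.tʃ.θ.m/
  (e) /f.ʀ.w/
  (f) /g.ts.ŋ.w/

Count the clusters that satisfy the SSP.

(a) 1-5-6 → obeys
(b) 2-3-6 → obeys
(c) 1-2-5-6 → obeys
(d) 1-2-3-4 → obeys
(e) 3-5-6 → obeys
(f) 1-2-4-6 → obeys

6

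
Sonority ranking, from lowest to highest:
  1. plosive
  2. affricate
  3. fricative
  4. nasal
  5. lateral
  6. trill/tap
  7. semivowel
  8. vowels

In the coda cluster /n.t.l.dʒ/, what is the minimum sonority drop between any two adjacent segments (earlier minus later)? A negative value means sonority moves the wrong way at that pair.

-4

/n/ — nasal, sonority 4.
/t/ — plosive, sonority 1.
/l/ — lateral, sonority 5.
/dʒ/ — affricate, sonority 2.
/n/→/t/: change +3.
/t/→/l/: change -4.
/l/→/dʒ/: change +3.
Minimum = -4.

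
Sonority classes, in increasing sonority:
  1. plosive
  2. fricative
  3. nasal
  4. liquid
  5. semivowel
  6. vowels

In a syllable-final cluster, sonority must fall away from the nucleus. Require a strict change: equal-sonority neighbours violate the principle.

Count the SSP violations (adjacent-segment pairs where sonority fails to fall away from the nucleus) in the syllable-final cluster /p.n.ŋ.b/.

2

/p/ — plosive, sonority 1.
/n/ — nasal, sonority 3.
/ŋ/ — nasal, sonority 3.
/b/ — plosive, sonority 1.
/p/→/n/: 1→3 (does not fall) — violation.
/n/→/ŋ/: 3→3 (plateau) — violation.
/ŋ/→/b/: 3→1 (falls) — ok.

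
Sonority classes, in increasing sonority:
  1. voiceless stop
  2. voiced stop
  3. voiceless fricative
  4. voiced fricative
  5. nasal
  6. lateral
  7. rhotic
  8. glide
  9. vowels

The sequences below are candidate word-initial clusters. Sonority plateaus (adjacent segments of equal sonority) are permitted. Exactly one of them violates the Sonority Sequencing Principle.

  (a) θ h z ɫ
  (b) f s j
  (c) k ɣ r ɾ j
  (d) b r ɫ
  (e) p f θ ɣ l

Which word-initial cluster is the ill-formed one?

(a) θ h z ɫ: profile 3-3-4-6 — obeys.
(b) f s j: profile 3-3-8 — obeys.
(c) k ɣ r ɾ j: profile 1-4-7-7-8 — obeys.
(d) b r ɫ: profile 2-7-6 — violates.
(e) p f θ ɣ l: profile 1-3-3-4-6 — obeys.

d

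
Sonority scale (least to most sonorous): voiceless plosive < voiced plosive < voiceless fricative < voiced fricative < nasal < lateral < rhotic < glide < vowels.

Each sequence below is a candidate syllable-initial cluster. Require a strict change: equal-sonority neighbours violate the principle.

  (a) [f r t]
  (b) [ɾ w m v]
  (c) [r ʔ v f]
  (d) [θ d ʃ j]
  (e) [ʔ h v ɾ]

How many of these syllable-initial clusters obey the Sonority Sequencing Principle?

(a) 3-7-1 → violates
(b) 7-8-5-4 → violates
(c) 7-1-4-3 → violates
(d) 3-2-3-8 → violates
(e) 1-3-4-7 → obeys

1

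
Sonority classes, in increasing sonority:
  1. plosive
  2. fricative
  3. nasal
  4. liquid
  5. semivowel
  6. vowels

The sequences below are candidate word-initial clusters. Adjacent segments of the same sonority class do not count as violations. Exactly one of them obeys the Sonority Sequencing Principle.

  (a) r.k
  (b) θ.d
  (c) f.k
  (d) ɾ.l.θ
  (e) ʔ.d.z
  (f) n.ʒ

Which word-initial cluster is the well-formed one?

e

(a) r.k: profile 4-1 — violates.
(b) θ.d: profile 2-1 — violates.
(c) f.k: profile 2-1 — violates.
(d) ɾ.l.θ: profile 4-4-2 — violates.
(e) ʔ.d.z: profile 1-1-2 — obeys.
(f) n.ʒ: profile 3-2 — violates.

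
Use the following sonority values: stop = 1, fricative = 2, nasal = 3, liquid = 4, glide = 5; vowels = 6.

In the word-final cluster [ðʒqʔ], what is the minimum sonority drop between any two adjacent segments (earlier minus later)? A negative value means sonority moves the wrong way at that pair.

/ð/ is a fricative (sonority 2).
/ʒ/ is a fricative (sonority 2).
/q/ is a stop (sonority 1).
/ʔ/ is a stop (sonority 1).
/ð/→/ʒ/: change +0.
/ʒ/→/q/: change +1.
/q/→/ʔ/: change +0.
Minimum = 0.

0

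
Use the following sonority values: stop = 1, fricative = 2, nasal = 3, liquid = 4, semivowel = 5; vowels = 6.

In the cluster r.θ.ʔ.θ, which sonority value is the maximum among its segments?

/r/ — liquid, sonority 4.
/θ/ — fricative, sonority 2.
/ʔ/ — stop, sonority 1.
/θ/ — fricative, sonority 2.
The maximum is 4.

4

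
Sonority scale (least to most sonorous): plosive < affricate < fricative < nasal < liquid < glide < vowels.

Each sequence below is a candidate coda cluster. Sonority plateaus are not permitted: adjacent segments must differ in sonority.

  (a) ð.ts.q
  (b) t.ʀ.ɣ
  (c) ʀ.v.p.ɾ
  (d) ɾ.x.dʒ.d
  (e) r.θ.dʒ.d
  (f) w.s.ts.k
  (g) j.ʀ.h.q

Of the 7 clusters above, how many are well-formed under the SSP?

(a) 3-2-1 → obeys
(b) 1-5-3 → violates
(c) 5-3-1-5 → violates
(d) 5-3-2-1 → obeys
(e) 5-3-2-1 → obeys
(f) 6-3-2-1 → obeys
(g) 6-5-3-1 → obeys

5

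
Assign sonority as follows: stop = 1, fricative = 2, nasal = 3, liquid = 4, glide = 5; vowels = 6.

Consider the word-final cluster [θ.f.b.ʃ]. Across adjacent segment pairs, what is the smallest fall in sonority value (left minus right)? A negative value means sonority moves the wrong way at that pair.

-1

/θ/: fricative = 2.
/f/: fricative = 2.
/b/: stop = 1.
/ʃ/: fricative = 2.
/θ/→/f/: change +0.
/f/→/b/: change +1.
/b/→/ʃ/: change -1.
Minimum = -1.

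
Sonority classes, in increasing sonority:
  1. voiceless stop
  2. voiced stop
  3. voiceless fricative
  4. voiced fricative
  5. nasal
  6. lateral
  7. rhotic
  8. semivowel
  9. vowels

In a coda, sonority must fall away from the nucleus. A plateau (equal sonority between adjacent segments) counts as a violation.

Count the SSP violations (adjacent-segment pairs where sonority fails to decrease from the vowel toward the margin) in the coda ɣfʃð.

2

/ɣ/ — voiced fricative, sonority 4.
/f/ — voiceless fricative, sonority 3.
/ʃ/ — voiceless fricative, sonority 3.
/ð/ — voiced fricative, sonority 4.
/ɣ/→/f/: 4→3 (falls) — ok.
/f/→/ʃ/: 3→3 (plateau) — violation.
/ʃ/→/ð/: 3→4 (does not fall) — violation.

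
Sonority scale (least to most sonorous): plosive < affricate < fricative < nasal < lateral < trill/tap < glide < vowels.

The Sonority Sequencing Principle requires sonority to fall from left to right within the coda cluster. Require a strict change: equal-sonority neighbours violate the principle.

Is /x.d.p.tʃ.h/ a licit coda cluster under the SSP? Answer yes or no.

/x/: fricative = 3.
/d/: plosive = 1.
/p/: plosive = 1.
/tʃ/: affricate = 2.
/h/: fricative = 3.
The profile is 3-1-1-2-3. Between /d/ (1) and /p/ (1) sonority does not fall, so the cluster violates the SSP.

no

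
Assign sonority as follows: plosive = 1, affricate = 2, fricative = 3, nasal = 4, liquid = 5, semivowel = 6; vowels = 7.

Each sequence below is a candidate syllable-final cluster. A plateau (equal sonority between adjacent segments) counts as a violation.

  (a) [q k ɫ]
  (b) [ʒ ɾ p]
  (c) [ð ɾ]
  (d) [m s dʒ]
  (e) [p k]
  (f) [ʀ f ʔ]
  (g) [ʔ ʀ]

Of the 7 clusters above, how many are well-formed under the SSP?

(a) [q k ɫ]: profile 1-1-5 — violates.
(b) [ʒ ɾ p]: profile 3-5-1 — violates.
(c) [ð ɾ]: profile 3-5 — violates.
(d) [m s dʒ]: profile 4-3-2 — obeys.
(e) [p k]: profile 1-1 — violates.
(f) [ʀ f ʔ]: profile 5-3-1 — obeys.
(g) [ʔ ʀ]: profile 1-5 — violates.

2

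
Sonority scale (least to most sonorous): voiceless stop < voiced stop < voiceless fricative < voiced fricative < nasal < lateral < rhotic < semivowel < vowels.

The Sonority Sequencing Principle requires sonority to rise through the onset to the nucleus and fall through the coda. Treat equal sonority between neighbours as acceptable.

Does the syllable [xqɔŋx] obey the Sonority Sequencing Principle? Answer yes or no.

Onset: /x/ is a voiceless fricative (sonority 3), /q/ is a voiceless stop (sonority 1); then the nucleus /ɔ/ (sonority 9).
Onset profile 3-1-9 — does not rise throughout.
Coda: /ŋ/ is a nasal (sonority 5), /x/ is a voiceless fricative (sonority 3).
Coda profile 9-5-3 — falls from the nucleus.

no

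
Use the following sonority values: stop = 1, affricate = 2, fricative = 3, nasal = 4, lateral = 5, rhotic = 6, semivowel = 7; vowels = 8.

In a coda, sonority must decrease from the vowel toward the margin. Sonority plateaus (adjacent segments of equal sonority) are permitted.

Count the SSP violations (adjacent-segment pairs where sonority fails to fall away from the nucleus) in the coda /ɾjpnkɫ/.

3

/ɾ/ — rhotic, sonority 6.
/j/ — semivowel, sonority 7.
/p/ — stop, sonority 1.
/n/ — nasal, sonority 4.
/k/ — stop, sonority 1.
/ɫ/ — lateral, sonority 5.
/ɾ/→/j/: 6→7 (does not fall) — violation.
/j/→/p/: 7→1 (falls) — ok.
/p/→/n/: 1→4 (does not fall) — violation.
/n/→/k/: 4→1 (falls) — ok.
/k/→/ɫ/: 1→5 (does not fall) — violation.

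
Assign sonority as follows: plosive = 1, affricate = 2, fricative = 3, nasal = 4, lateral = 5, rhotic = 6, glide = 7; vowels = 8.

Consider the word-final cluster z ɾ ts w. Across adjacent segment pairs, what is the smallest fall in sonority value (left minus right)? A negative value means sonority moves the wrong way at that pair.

-5

/z/ is a fricative (sonority 3).
/ɾ/ is a rhotic (sonority 6).
/ts/ is an affricate (sonority 2).
/w/ is a glide (sonority 7).
/z/→/ɾ/: change -3.
/ɾ/→/ts/: change +4.
/ts/→/w/: change -5.
Minimum = -5.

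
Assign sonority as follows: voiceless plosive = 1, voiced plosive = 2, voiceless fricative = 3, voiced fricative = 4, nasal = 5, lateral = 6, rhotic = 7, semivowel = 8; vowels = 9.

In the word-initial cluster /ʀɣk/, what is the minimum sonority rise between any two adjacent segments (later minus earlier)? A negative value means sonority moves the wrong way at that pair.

-3

/ʀ/: rhotic = 7.
/ɣ/: voiced fricative = 4.
/k/: voiceless plosive = 1.
/ʀ/→/ɣ/: change -3.
/ɣ/→/k/: change -3.
Minimum = -3.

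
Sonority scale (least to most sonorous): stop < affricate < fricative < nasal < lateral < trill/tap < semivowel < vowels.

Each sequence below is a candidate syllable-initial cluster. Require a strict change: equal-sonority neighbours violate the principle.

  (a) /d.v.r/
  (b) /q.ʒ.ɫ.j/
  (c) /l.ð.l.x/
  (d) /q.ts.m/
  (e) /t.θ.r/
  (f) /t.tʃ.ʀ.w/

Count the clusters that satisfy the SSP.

(a) /d.v.r/: profile 1-3-6 — obeys.
(b) /q.ʒ.ɫ.j/: profile 1-3-5-7 — obeys.
(c) /l.ð.l.x/: profile 5-3-5-3 — violates.
(d) /q.ts.m/: profile 1-2-4 — obeys.
(e) /t.θ.r/: profile 1-3-6 — obeys.
(f) /t.tʃ.ʀ.w/: profile 1-2-6-7 — obeys.

5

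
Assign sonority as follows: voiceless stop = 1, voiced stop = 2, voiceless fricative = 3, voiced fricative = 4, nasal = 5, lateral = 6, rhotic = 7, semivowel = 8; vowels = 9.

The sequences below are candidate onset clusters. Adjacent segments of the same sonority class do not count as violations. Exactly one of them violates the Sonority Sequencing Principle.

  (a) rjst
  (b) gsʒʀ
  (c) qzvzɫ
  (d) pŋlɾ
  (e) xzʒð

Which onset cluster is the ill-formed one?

(a) sonority 7-8-3-1: ill-formed.
(b) sonority 2-3-4-7: well-formed.
(c) sonority 1-4-4-4-6: well-formed.
(d) sonority 1-5-6-7: well-formed.
(e) sonority 3-4-4-4: well-formed.

a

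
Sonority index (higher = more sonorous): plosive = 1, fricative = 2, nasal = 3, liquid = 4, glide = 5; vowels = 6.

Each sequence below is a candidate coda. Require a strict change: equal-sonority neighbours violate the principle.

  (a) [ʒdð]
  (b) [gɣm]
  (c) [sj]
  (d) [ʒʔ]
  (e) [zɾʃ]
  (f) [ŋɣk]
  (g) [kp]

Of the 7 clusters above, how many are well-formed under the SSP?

2

(a) [ʒdð]: profile 2-1-2 — violates.
(b) [gɣm]: profile 1-2-3 — violates.
(c) [sj]: profile 2-5 — violates.
(d) [ʒʔ]: profile 2-1 — obeys.
(e) [zɾʃ]: profile 2-4-2 — violates.
(f) [ŋɣk]: profile 3-2-1 — obeys.
(g) [kp]: profile 1-1 — violates.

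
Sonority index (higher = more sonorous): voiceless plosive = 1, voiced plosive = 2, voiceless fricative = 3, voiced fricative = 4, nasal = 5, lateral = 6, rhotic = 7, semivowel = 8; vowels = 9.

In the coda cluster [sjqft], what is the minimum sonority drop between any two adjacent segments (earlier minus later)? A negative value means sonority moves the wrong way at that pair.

/s/: voiceless fricative = 3.
/j/: semivowel = 8.
/q/: voiceless plosive = 1.
/f/: voiceless fricative = 3.
/t/: voiceless plosive = 1.
/s/→/j/: change -5.
/j/→/q/: change +7.
/q/→/f/: change -2.
/f/→/t/: change +2.
Minimum = -5.

-5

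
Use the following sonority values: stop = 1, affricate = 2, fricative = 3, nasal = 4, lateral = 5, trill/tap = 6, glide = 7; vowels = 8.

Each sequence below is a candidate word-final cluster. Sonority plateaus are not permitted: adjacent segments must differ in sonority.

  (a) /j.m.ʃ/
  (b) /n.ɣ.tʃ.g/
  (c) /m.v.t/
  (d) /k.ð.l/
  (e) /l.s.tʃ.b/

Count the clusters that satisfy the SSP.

4

(a) sonority 7-4-3: well-formed.
(b) sonority 4-3-2-1: well-formed.
(c) sonority 4-3-1: well-formed.
(d) sonority 1-3-5: ill-formed.
(e) sonority 5-3-2-1: well-formed.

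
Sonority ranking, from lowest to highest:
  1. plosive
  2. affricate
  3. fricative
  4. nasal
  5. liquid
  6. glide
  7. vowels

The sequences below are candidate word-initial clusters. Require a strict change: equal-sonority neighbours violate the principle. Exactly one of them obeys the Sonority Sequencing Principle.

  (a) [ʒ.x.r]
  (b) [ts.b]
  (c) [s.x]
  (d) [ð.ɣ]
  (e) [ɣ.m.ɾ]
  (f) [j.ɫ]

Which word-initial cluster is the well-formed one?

e

(a) 3-3-5 → violates
(b) 2-1 → violates
(c) 3-3 → violates
(d) 3-3 → violates
(e) 3-4-5 → obeys
(f) 6-5 → violates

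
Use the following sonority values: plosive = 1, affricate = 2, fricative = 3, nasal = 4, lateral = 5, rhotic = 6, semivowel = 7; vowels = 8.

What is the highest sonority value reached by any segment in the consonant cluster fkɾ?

6

/f/ — fricative, sonority 3.
/k/ — plosive, sonority 1.
/ɾ/ — rhotic, sonority 6.
The maximum is 6.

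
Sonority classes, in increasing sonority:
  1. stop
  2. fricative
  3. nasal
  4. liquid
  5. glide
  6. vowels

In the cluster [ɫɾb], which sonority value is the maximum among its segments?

/ɫ/ — liquid, sonority 4.
/ɾ/ — liquid, sonority 4.
/b/ — stop, sonority 1.
The maximum is 4.

4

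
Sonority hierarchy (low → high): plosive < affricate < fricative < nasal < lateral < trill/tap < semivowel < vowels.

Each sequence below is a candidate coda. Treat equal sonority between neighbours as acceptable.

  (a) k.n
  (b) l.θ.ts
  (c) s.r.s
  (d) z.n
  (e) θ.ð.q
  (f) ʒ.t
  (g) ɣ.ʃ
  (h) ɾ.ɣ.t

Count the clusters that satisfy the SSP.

(a) k.n: profile 1-4 — violates.
(b) l.θ.ts: profile 5-3-2 — obeys.
(c) s.r.s: profile 3-6-3 — violates.
(d) z.n: profile 3-4 — violates.
(e) θ.ð.q: profile 3-3-1 — obeys.
(f) ʒ.t: profile 3-1 — obeys.
(g) ɣ.ʃ: profile 3-3 — obeys.
(h) ɾ.ɣ.t: profile 6-3-1 — obeys.

5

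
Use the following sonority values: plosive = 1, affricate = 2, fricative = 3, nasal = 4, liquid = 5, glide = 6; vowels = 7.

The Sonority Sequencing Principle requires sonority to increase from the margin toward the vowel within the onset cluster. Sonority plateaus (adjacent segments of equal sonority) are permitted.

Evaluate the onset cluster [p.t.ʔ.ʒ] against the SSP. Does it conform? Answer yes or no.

/p/ — plosive, sonority 1.
/t/ — plosive, sonority 1.
/ʔ/ — plosive, sonority 1.
/ʒ/ — fricative, sonority 3.
The profile 1-1-1-3 is non-decreasing (plateaus allowed), so the onset cluster satisfies the SSP.

yes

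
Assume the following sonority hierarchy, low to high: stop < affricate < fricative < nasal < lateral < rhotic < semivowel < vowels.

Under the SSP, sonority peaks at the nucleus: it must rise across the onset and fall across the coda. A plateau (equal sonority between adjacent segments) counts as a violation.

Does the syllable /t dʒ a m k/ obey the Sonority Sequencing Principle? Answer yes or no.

Onset: /t/ is a stop (sonority 1), /dʒ/ is an affricate (sonority 2); then the nucleus /a/ (sonority 8).
Onset profile 1-2-8 — rises to the nucleus.
Coda: /m/ is a nasal (sonority 4), /k/ is a stop (sonority 1).
Coda profile 8-4-1 — falls from the nucleus.

yes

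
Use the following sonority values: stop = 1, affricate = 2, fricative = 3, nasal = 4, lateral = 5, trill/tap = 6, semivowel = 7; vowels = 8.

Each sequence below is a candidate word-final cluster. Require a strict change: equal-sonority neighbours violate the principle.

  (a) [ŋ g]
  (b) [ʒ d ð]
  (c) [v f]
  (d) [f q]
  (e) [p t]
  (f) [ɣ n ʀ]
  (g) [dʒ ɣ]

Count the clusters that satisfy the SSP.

2

(a) 4-1 → obeys
(b) 3-1-3 → violates
(c) 3-3 → violates
(d) 3-1 → obeys
(e) 1-1 → violates
(f) 3-4-6 → violates
(g) 2-3 → violates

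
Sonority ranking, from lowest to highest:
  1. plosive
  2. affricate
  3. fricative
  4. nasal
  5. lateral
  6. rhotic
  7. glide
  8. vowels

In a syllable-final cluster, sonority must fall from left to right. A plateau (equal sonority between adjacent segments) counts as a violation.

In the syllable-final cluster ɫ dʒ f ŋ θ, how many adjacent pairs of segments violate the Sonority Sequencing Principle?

2

/ɫ/ is a lateral (sonority 5).
/dʒ/ is an affricate (sonority 2).
/f/ is a fricative (sonority 3).
/ŋ/ is a nasal (sonority 4).
/θ/ is a fricative (sonority 3).
/ɫ/→/dʒ/: 5→2 (falls) — ok.
/dʒ/→/f/: 2→3 (does not fall) — violation.
/f/→/ŋ/: 3→4 (does not fall) — violation.
/ŋ/→/θ/: 4→3 (falls) — ok.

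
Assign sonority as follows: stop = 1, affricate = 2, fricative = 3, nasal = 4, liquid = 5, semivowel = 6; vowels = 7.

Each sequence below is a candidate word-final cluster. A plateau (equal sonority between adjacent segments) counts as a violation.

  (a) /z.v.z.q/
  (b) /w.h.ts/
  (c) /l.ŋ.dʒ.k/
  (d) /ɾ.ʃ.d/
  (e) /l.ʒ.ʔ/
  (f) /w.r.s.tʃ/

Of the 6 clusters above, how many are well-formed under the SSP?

(a) /z.v.z.q/: profile 3-3-3-1 — violates.
(b) /w.h.ts/: profile 6-3-2 — obeys.
(c) /l.ŋ.dʒ.k/: profile 5-4-2-1 — obeys.
(d) /ɾ.ʃ.d/: profile 5-3-1 — obeys.
(e) /l.ʒ.ʔ/: profile 5-3-1 — obeys.
(f) /w.r.s.tʃ/: profile 6-5-3-2 — obeys.

5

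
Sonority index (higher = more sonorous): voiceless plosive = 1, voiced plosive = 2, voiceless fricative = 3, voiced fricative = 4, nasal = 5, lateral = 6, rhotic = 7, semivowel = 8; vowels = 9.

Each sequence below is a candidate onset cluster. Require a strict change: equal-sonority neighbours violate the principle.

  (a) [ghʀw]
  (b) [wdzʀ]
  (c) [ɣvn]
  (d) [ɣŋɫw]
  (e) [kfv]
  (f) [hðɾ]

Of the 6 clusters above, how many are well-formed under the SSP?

4

(a) 2-3-7-8 → obeys
(b) 8-2-4-7 → violates
(c) 4-4-5 → violates
(d) 4-5-6-8 → obeys
(e) 1-3-4 → obeys
(f) 3-4-7 → obeys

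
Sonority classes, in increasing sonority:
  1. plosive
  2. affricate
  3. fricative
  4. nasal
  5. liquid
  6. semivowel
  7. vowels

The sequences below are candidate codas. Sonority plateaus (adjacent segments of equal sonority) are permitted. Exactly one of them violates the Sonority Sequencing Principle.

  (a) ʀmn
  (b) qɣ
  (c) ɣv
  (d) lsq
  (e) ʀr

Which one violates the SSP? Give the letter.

(a) sonority 5-4-4: well-formed.
(b) sonority 1-3: ill-formed.
(c) sonority 3-3: well-formed.
(d) sonority 5-3-1: well-formed.
(e) sonority 5-5: well-formed.

b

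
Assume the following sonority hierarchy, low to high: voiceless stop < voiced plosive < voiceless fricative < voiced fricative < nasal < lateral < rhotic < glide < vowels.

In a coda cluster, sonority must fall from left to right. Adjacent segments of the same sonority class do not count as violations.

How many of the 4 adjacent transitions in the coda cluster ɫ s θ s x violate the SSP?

/ɫ/ — lateral, sonority 6.
/s/ — voiceless fricative, sonority 3.
/θ/ — voiceless fricative, sonority 3.
/s/ — voiceless fricative, sonority 3.
/x/ — voiceless fricative, sonority 3.
/ɫ/→/s/: 6→3 (falls) — ok.
/s/→/θ/: 3→3 (plateau, allowed) — ok.
/θ/→/s/: 3→3 (plateau, allowed) — ok.
/s/→/x/: 3→3 (plateau, allowed) — ok.

0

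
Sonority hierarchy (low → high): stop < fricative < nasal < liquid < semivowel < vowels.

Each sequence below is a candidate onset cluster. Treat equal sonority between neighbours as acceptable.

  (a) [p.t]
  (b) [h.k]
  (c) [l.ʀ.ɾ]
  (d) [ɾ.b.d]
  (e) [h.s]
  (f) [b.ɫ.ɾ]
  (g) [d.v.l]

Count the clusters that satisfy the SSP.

5

(a) 1-1 → obeys
(b) 2-1 → violates
(c) 4-4-4 → obeys
(d) 4-1-1 → violates
(e) 2-2 → obeys
(f) 1-4-4 → obeys
(g) 1-2-4 → obeys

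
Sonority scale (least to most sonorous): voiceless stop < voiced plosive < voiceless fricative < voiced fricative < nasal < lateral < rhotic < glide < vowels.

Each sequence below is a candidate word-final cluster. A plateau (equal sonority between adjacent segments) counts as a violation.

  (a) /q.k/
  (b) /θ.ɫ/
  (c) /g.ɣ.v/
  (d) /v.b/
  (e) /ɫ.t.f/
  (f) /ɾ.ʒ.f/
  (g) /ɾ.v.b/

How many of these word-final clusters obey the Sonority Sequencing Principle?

(a) 1-1 → violates
(b) 3-6 → violates
(c) 2-4-4 → violates
(d) 4-2 → obeys
(e) 6-1-3 → violates
(f) 7-4-3 → obeys
(g) 7-4-2 → obeys

3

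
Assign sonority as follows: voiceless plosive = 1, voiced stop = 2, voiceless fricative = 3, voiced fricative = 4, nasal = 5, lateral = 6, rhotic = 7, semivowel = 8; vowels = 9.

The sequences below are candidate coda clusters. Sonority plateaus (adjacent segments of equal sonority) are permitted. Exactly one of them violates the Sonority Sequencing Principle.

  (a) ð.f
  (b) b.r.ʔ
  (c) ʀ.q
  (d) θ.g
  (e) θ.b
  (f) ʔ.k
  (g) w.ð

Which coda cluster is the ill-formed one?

(a) 4-3 → obeys
(b) 2-7-1 → violates
(c) 7-1 → obeys
(d) 3-2 → obeys
(e) 3-2 → obeys
(f) 1-1 → obeys
(g) 8-4 → obeys

b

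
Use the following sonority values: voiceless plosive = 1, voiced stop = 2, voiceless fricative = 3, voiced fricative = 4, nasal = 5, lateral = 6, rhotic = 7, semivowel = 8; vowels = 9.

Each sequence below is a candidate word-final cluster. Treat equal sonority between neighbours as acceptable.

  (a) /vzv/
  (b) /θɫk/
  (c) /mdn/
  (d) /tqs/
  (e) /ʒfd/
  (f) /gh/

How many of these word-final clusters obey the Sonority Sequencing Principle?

(a) 4-4-4 → obeys
(b) 3-6-1 → violates
(c) 5-2-5 → violates
(d) 1-1-3 → violates
(e) 4-3-2 → obeys
(f) 2-3 → violates

2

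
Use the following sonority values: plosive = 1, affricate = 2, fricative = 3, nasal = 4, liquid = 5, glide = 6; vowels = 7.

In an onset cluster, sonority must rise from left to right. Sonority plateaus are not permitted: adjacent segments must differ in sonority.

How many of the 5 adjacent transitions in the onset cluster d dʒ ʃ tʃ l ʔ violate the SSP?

/d/ — plosive, sonority 1.
/dʒ/ — affricate, sonority 2.
/ʃ/ — fricative, sonority 3.
/tʃ/ — affricate, sonority 2.
/l/ — liquid, sonority 5.
/ʔ/ — plosive, sonority 1.
/d/→/dʒ/: 1→2 (rises) — ok.
/dʒ/→/ʃ/: 2→3 (rises) — ok.
/ʃ/→/tʃ/: 3→2 (does not rise) — violation.
/tʃ/→/l/: 2→5 (rises) — ok.
/l/→/ʔ/: 5→1 (does not rise) — violation.

2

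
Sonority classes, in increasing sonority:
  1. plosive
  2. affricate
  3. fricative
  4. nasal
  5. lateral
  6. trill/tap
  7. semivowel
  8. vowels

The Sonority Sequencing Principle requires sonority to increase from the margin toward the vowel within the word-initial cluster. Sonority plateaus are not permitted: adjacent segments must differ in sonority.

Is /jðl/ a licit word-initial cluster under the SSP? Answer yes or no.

/j/ — semivowel, sonority 7.
/ð/ — fricative, sonority 3.
/l/ — lateral, sonority 5.
The profile is 7-3-5. Between /j/ (7) and /ð/ (3) sonority does not rise, so the cluster violates the SSP.

no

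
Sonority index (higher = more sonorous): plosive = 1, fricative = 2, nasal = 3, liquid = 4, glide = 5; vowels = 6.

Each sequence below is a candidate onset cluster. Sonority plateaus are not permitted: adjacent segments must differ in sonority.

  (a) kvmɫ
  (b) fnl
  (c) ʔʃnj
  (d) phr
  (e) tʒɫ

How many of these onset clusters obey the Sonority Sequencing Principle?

(a) sonority 1-2-3-4: well-formed.
(b) sonority 2-3-4: well-formed.
(c) sonority 1-2-3-5: well-formed.
(d) sonority 1-2-4: well-formed.
(e) sonority 1-2-4: well-formed.

5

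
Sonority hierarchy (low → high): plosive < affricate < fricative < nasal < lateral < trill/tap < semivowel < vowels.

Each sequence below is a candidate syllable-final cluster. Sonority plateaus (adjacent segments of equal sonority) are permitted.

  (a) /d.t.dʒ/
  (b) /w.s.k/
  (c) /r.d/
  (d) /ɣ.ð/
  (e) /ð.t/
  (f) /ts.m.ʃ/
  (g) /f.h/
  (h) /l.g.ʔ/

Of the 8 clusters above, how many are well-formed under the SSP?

(a) 1-1-2 → violates
(b) 7-3-1 → obeys
(c) 6-1 → obeys
(d) 3-3 → obeys
(e) 3-1 → obeys
(f) 2-4-3 → violates
(g) 3-3 → obeys
(h) 5-1-1 → obeys

6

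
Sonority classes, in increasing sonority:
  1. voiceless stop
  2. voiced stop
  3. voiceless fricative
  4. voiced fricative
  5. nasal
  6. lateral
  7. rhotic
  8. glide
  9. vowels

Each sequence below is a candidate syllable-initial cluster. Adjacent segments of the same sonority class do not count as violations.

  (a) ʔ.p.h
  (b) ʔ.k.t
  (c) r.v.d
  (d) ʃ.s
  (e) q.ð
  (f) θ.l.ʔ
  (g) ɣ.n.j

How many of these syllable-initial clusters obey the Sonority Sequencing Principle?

5

(a) 1-1-3 → obeys
(b) 1-1-1 → obeys
(c) 7-4-2 → violates
(d) 3-3 → obeys
(e) 1-4 → obeys
(f) 3-6-1 → violates
(g) 4-5-8 → obeys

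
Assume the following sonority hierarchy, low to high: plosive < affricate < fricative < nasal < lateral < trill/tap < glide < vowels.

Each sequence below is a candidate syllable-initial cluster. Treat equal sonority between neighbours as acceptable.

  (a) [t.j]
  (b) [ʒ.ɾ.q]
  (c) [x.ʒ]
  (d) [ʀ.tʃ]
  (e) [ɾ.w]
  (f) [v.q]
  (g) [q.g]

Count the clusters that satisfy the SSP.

(a) sonority 1-7: well-formed.
(b) sonority 3-6-1: ill-formed.
(c) sonority 3-3: well-formed.
(d) sonority 6-2: ill-formed.
(e) sonority 6-7: well-formed.
(f) sonority 3-1: ill-formed.
(g) sonority 1-1: well-formed.

4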